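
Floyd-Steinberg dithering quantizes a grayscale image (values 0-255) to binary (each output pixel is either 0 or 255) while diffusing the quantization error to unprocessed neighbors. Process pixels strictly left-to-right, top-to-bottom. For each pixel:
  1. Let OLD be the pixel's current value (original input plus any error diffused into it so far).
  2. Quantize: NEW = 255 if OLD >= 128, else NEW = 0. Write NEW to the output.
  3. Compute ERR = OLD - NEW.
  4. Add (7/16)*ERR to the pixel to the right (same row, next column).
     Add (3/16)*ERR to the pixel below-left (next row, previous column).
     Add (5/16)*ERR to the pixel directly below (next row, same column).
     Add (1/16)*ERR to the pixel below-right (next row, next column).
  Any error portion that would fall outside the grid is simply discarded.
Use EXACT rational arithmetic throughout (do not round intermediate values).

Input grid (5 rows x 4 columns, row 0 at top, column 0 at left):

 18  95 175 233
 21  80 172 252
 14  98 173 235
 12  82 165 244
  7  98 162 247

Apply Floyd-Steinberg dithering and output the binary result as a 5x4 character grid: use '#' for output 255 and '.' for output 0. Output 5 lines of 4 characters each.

Answer: ..##
..##
.#.#
..##
.#.#

Derivation:
(0,0): OLD=18 → NEW=0, ERR=18
(0,1): OLD=823/8 → NEW=0, ERR=823/8
(0,2): OLD=28161/128 → NEW=255, ERR=-4479/128
(0,3): OLD=445831/2048 → NEW=255, ERR=-76409/2048
(1,0): OLD=5877/128 → NEW=0, ERR=5877/128
(1,1): OLD=129843/1024 → NEW=0, ERR=129843/1024
(1,2): OLD=7077039/32768 → NEW=255, ERR=-1278801/32768
(1,3): OLD=115909625/524288 → NEW=255, ERR=-17783815/524288
(2,0): OLD=853985/16384 → NEW=0, ERR=853985/16384
(2,1): OLD=81779003/524288 → NEW=255, ERR=-51914437/524288
(2,2): OLD=124831527/1048576 → NEW=0, ERR=124831527/1048576
(2,3): OLD=4597706667/16777216 → NEW=255, ERR=319516587/16777216
(3,0): OLD=81557585/8388608 → NEW=0, ERR=81557585/8388608
(3,1): OLD=10856798799/134217728 → NEW=0, ERR=10856798799/134217728
(3,2): OLD=504602873009/2147483648 → NEW=255, ERR=-43005457231/2147483648
(3,3): OLD=8542883544151/34359738368 → NEW=255, ERR=-218849739689/34359738368
(4,0): OLD=54127388733/2147483648 → NEW=0, ERR=54127388733/2147483648
(4,1): OLD=2253276177591/17179869184 → NEW=255, ERR=-2127590464329/17179869184
(4,2): OLD=57956530044247/549755813888 → NEW=0, ERR=57956530044247/549755813888
(4,3): OLD=2549813310568849/8796093022208 → NEW=255, ERR=306809589905809/8796093022208
Row 0: ..##
Row 1: ..##
Row 2: .#.#
Row 3: ..##
Row 4: .#.#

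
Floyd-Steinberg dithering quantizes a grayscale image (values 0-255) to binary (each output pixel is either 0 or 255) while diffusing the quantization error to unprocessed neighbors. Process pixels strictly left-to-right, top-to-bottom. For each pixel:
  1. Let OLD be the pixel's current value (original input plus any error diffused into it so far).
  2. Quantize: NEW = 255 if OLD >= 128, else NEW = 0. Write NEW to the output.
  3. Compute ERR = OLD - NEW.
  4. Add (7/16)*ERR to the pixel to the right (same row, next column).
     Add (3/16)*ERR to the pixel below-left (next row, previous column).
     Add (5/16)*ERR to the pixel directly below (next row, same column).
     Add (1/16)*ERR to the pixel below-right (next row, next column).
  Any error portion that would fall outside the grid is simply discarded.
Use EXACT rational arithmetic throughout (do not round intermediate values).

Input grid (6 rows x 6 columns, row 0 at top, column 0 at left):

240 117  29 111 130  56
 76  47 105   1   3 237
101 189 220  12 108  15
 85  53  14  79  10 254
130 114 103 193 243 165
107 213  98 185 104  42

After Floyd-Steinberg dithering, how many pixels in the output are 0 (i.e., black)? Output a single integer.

Answer: 21

Derivation:
(0,0): OLD=240 → NEW=255, ERR=-15
(0,1): OLD=1767/16 → NEW=0, ERR=1767/16
(0,2): OLD=19793/256 → NEW=0, ERR=19793/256
(0,3): OLD=593207/4096 → NEW=255, ERR=-451273/4096
(0,4): OLD=5360769/65536 → NEW=0, ERR=5360769/65536
(0,5): OLD=96245639/1048576 → NEW=0, ERR=96245639/1048576
(1,0): OLD=23557/256 → NEW=0, ERR=23557/256
(1,1): OLD=277155/2048 → NEW=255, ERR=-245085/2048
(1,2): OLD=4132063/65536 → NEW=0, ERR=4132063/65536
(1,3): OLD=3755123/262144 → NEW=0, ERR=3755123/262144
(1,4): OLD=757547641/16777216 → NEW=0, ERR=757547641/16777216
(1,5): OLD=77994044543/268435456 → NEW=255, ERR=9543003263/268435456
(2,0): OLD=3516593/32768 → NEW=0, ERR=3516593/32768
(2,1): OLD=226626347/1048576 → NEW=255, ERR=-40760533/1048576
(2,2): OLD=3655806785/16777216 → NEW=255, ERR=-622383295/16777216
(2,3): OLD=1698316409/134217728 → NEW=0, ERR=1698316409/134217728
(2,4): OLD=580710964715/4294967296 → NEW=255, ERR=-514505695765/4294967296
(2,5): OLD=-1613375262179/68719476736 → NEW=0, ERR=-1613375262179/68719476736
(3,0): OLD=1866436641/16777216 → NEW=0, ERR=1866436641/16777216
(3,1): OLD=11982319373/134217728 → NEW=0, ERR=11982319373/134217728
(3,2): OLD=44461637943/1073741824 → NEW=0, ERR=44461637943/1073741824
(3,3): OLD=5242647939173/68719476736 → NEW=0, ERR=5242647939173/68719476736
(3,4): OLD=1281304202821/549755813888 → NEW=0, ERR=1281304202821/549755813888
(3,5): OLD=2112785017515499/8796093022208 → NEW=255, ERR=-130218703147541/8796093022208
(4,0): OLD=389777297999/2147483648 → NEW=255, ERR=-157831032241/2147483648
(4,1): OLD=4276452215811/34359738368 → NEW=0, ERR=4276452215811/34359738368
(4,2): OLD=209210644160537/1099511627776 → NEW=255, ERR=-71164820922343/1099511627776
(4,3): OLD=3369766537720285/17592186044416 → NEW=255, ERR=-1116240903605795/17592186044416
(4,4): OLD=61350547341443245/281474976710656 → NEW=255, ERR=-10425571719774035/281474976710656
(4,5): OLD=649935971725951387/4503599627370496 → NEW=255, ERR=-498481933253525093/4503599627370496
(5,0): OLD=59026746154169/549755813888 → NEW=0, ERR=59026746154169/549755813888
(5,1): OLD=4963438476874313/17592186044416 → NEW=255, ERR=477431035548233/17592186044416
(5,2): OLD=12037100058186163/140737488355328 → NEW=0, ERR=12037100058186163/140737488355328
(5,3): OLD=862891150274242529/4503599627370496 → NEW=255, ERR=-285526754705233951/4503599627370496
(5,4): OLD=360006661042785761/9007199254740992 → NEW=0, ERR=360006661042785761/9007199254740992
(5,5): OLD=3254446898917426901/144115188075855872 → NEW=0, ERR=3254446898917426901/144115188075855872
Output grid:
  Row 0: #..#..  (4 black, running=4)
  Row 1: .#...#  (4 black, running=8)
  Row 2: .##.#.  (3 black, running=11)
  Row 3: .....#  (5 black, running=16)
  Row 4: #.####  (1 black, running=17)
  Row 5: .#.#..  (4 black, running=21)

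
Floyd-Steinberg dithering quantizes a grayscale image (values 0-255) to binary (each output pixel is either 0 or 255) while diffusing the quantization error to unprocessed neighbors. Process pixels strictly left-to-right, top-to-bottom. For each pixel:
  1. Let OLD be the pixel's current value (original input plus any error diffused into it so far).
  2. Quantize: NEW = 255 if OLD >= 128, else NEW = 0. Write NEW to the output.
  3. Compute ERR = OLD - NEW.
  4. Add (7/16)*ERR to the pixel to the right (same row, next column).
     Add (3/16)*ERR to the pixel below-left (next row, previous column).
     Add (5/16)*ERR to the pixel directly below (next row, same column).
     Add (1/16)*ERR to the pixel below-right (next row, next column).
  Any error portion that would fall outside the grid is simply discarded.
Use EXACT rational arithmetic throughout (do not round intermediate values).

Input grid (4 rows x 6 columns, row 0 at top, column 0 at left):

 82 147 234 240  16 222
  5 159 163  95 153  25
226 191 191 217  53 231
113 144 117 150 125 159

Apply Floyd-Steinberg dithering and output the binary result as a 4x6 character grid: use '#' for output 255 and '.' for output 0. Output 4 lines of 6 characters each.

(0,0): OLD=82 → NEW=0, ERR=82
(0,1): OLD=1463/8 → NEW=255, ERR=-577/8
(0,2): OLD=25913/128 → NEW=255, ERR=-6727/128
(0,3): OLD=444431/2048 → NEW=255, ERR=-77809/2048
(0,4): OLD=-20375/32768 → NEW=0, ERR=-20375/32768
(0,5): OLD=116249311/524288 → NEW=255, ERR=-17444129/524288
(1,0): OLD=2189/128 → NEW=0, ERR=2189/128
(1,1): OLD=142555/1024 → NEW=255, ERR=-118565/1024
(1,2): OLD=2761975/32768 → NEW=0, ERR=2761975/32768
(1,3): OLD=15283307/131072 → NEW=0, ERR=15283307/131072
(1,4): OLD=1637508129/8388608 → NEW=255, ERR=-501586911/8388608
(1,5): OLD=-1556411497/134217728 → NEW=0, ERR=-1556411497/134217728
(2,0): OLD=3434649/16384 → NEW=255, ERR=-743271/16384
(2,1): OLD=79609123/524288 → NEW=255, ERR=-54084317/524288
(2,2): OLD=1567286313/8388608 → NEW=255, ERR=-571808727/8388608
(2,3): OLD=14607774497/67108864 → NEW=255, ERR=-2504985823/67108864
(2,4): OLD=49600750819/2147483648 → NEW=0, ERR=49600750819/2147483648
(2,5): OLD=8031385649765/34359738368 → NEW=255, ERR=-730347634075/34359738368
(3,0): OLD=666736393/8388608 → NEW=0, ERR=666736393/8388608
(3,1): OLD=8785890645/67108864 → NEW=255, ERR=-8326869675/67108864
(3,2): OLD=15014803279/536870912 → NEW=0, ERR=15014803279/536870912
(3,3): OLD=5175996733677/34359738368 → NEW=255, ERR=-3585736550163/34359738368
(3,4): OLD=22056892653389/274877906944 → NEW=0, ERR=22056892653389/274877906944
(3,5): OLD=830822634581091/4398046511104 → NEW=255, ERR=-290679225750429/4398046511104
Row 0: .###.#
Row 1: .#..#.
Row 2: ####.#
Row 3: .#.#.#

Answer: .###.#
.#..#.
####.#
.#.#.#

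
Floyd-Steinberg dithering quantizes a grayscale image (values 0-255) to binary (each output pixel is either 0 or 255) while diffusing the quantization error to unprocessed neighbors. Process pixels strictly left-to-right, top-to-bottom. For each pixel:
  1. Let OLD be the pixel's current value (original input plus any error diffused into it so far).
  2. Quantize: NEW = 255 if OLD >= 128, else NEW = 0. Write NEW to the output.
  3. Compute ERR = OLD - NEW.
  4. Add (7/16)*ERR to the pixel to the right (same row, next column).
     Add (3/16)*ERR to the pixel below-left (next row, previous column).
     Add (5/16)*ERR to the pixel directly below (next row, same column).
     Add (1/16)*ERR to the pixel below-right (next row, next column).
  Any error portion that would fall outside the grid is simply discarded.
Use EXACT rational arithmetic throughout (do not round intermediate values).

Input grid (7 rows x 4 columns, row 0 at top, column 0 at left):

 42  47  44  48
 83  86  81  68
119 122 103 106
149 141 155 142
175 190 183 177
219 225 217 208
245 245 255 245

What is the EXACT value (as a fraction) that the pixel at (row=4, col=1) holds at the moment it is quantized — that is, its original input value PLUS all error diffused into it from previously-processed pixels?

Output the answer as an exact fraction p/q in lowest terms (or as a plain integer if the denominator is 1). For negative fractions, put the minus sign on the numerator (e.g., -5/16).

(0,0): OLD=42 → NEW=0, ERR=42
(0,1): OLD=523/8 → NEW=0, ERR=523/8
(0,2): OLD=9293/128 → NEW=0, ERR=9293/128
(0,3): OLD=163355/2048 → NEW=0, ERR=163355/2048
(1,0): OLD=13873/128 → NEW=0, ERR=13873/128
(1,1): OLD=174167/1024 → NEW=255, ERR=-86953/1024
(1,2): OLD=2804259/32768 → NEW=0, ERR=2804259/32768
(1,3): OLD=70728805/524288 → NEW=255, ERR=-62964635/524288
(2,0): OLD=2243757/16384 → NEW=255, ERR=-1934163/16384
(2,1): OLD=34936639/524288 → NEW=0, ERR=34936639/524288
(2,2): OLD=137438747/1048576 → NEW=255, ERR=-129948133/1048576
(2,3): OLD=328837903/16777216 → NEW=0, ERR=328837903/16777216
(3,0): OLD=1045246429/8388608 → NEW=0, ERR=1045246429/8388608
(3,1): OLD=24927309123/134217728 → NEW=255, ERR=-9298211517/134217728
(3,2): OLD=201441568957/2147483648 → NEW=0, ERR=201441568957/2147483648
(3,3): OLD=6233496312491/34359738368 → NEW=255, ERR=-2528236971349/34359738368
(4,0): OLD=431534718169/2147483648 → NEW=255, ERR=-116073612071/2147483648
(4,1): OLD=2921942938379/17179869184 → NEW=255, ERR=-1458923703541/17179869184
Target (4,1): original=190, with diffused error = 2921942938379/17179869184

Answer: 2921942938379/17179869184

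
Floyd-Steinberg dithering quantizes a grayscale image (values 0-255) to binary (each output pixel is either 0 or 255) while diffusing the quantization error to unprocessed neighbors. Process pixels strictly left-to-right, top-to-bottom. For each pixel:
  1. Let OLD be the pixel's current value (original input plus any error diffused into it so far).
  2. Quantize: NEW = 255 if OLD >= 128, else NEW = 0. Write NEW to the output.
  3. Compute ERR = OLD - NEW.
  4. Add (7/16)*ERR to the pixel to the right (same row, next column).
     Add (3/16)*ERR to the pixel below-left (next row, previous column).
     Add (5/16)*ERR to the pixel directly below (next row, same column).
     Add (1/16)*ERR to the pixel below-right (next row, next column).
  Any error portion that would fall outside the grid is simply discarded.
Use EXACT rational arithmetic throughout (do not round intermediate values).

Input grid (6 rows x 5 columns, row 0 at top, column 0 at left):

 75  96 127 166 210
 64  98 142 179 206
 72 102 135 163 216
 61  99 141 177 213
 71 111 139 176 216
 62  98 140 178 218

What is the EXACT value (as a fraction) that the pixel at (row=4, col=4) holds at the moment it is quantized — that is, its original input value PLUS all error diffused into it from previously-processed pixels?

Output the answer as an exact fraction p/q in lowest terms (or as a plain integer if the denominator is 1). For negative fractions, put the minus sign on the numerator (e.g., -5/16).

(0,0): OLD=75 → NEW=0, ERR=75
(0,1): OLD=2061/16 → NEW=255, ERR=-2019/16
(0,2): OLD=18379/256 → NEW=0, ERR=18379/256
(0,3): OLD=808589/4096 → NEW=255, ERR=-235891/4096
(0,4): OLD=12111323/65536 → NEW=255, ERR=-4600357/65536
(1,0): OLD=16327/256 → NEW=0, ERR=16327/256
(1,1): OLD=214257/2048 → NEW=0, ERR=214257/2048
(1,2): OLD=12551493/65536 → NEW=255, ERR=-4160187/65536
(1,3): OLD=32651617/262144 → NEW=0, ERR=32651617/262144
(1,4): OLD=985483779/4194304 → NEW=255, ERR=-84063741/4194304
(2,0): OLD=3655147/32768 → NEW=0, ERR=3655147/32768
(2,1): OLD=184107081/1048576 → NEW=255, ERR=-83279799/1048576
(2,2): OLD=1850669595/16777216 → NEW=0, ERR=1850669595/16777216
(2,3): OLD=65084411169/268435456 → NEW=255, ERR=-3366630111/268435456
(2,4): OLD=910681383847/4294967296 → NEW=255, ERR=-184535276633/4294967296
(3,0): OLD=1358394299/16777216 → NEW=0, ERR=1358394299/16777216
(3,1): OLD=18422465183/134217728 → NEW=255, ERR=-15803055457/134217728
(3,2): OLD=500981661061/4294967296 → NEW=0, ERR=500981661061/4294967296
(3,3): OLD=1915131773405/8589934592 → NEW=255, ERR=-275301547555/8589934592
(3,4): OLD=25394301326769/137438953472 → NEW=255, ERR=-9652631808591/137438953472
(4,0): OLD=159397944597/2147483648 → NEW=0, ERR=159397944597/2147483648
(4,1): OLD=9181638192661/68719476736 → NEW=255, ERR=-8341828375019/68719476736
(4,2): OLD=119819448985307/1099511627776 → NEW=0, ERR=119819448985307/1099511627776
(4,3): OLD=3655356038104597/17592186044416 → NEW=255, ERR=-830651403221483/17592186044416
(4,4): OLD=48242533220060435/281474976710656 → NEW=255, ERR=-23533585841156845/281474976710656
Target (4,4): original=216, with diffused error = 48242533220060435/281474976710656

Answer: 48242533220060435/281474976710656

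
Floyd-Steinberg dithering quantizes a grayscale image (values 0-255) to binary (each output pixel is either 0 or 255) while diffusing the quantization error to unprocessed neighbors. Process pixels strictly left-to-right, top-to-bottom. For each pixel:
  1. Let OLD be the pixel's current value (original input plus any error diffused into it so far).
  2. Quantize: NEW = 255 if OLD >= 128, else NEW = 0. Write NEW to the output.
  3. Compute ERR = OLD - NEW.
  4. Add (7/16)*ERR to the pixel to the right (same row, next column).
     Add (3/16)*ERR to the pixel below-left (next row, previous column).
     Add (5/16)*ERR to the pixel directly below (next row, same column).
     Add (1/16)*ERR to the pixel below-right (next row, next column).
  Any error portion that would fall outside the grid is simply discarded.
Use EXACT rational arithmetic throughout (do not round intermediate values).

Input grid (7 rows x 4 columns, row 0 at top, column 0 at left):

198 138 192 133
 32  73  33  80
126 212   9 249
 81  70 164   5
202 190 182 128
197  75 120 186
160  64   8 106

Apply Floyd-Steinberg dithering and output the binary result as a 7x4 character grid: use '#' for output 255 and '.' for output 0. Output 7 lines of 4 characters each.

(0,0): OLD=198 → NEW=255, ERR=-57
(0,1): OLD=1809/16 → NEW=0, ERR=1809/16
(0,2): OLD=61815/256 → NEW=255, ERR=-3465/256
(0,3): OLD=520513/4096 → NEW=0, ERR=520513/4096
(1,0): OLD=9059/256 → NEW=0, ERR=9059/256
(1,1): OLD=241077/2048 → NEW=0, ERR=241077/2048
(1,2): OLD=7285209/65536 → NEW=0, ERR=7285209/65536
(1,3): OLD=175636543/1048576 → NEW=255, ERR=-91750337/1048576
(2,0): OLD=5214359/32768 → NEW=255, ERR=-3141481/32768
(2,1): OLD=241064429/1048576 → NEW=255, ERR=-26322451/1048576
(2,2): OLD=49716865/2097152 → NEW=0, ERR=49716865/2097152
(2,3): OLD=8018694941/33554432 → NEW=255, ERR=-537685219/33554432
(3,0): OLD=777350183/16777216 → NEW=0, ERR=777350183/16777216
(3,1): OLD=21710903609/268435456 → NEW=0, ERR=21710903609/268435456
(3,2): OLD=868526762695/4294967296 → NEW=255, ERR=-226689897785/4294967296
(3,3): OLD=-1485530301455/68719476736 → NEW=0, ERR=-1485530301455/68719476736
(4,0): OLD=994904119259/4294967296 → NEW=255, ERR=-100312541221/4294967296
(4,1): OLD=6805158516753/34359738368 → NEW=255, ERR=-1956574767087/34359738368
(4,2): OLD=155685278112753/1099511627776 → NEW=255, ERR=-124690186970127/1099511627776
(4,3): OLD=1202093466944999/17592186044416 → NEW=0, ERR=1202093466944999/17592186044416
(5,0): OLD=98419669385835/549755813888 → NEW=255, ERR=-41768063155605/549755813888
(5,1): OLD=21858534955853/17592186044416 → NEW=0, ERR=21858534955853/17592186044416
(5,2): OLD=829978316013937/8796093022208 → NEW=0, ERR=829978316013937/8796093022208
(5,3): OLD=67989466435580097/281474976710656 → NEW=255, ERR=-3786652625637183/281474976710656
(6,0): OLD=38418681773675719/281474976710656 → NEW=255, ERR=-33357437287541561/281474976710656
(6,1): OLD=114769667937057249/4503599627370496 → NEW=0, ERR=114769667937057249/4503599627370496
(6,2): OLD=3328429375776616535/72057594037927936 → NEW=0, ERR=3328429375776616535/72057594037927936
(6,3): OLD=147460952122732672865/1152921504606846976 → NEW=0, ERR=147460952122732672865/1152921504606846976
Row 0: #.#.
Row 1: ...#
Row 2: ##.#
Row 3: ..#.
Row 4: ###.
Row 5: #..#
Row 6: #...

Answer: #.#.
...#
##.#
..#.
###.
#..#
#...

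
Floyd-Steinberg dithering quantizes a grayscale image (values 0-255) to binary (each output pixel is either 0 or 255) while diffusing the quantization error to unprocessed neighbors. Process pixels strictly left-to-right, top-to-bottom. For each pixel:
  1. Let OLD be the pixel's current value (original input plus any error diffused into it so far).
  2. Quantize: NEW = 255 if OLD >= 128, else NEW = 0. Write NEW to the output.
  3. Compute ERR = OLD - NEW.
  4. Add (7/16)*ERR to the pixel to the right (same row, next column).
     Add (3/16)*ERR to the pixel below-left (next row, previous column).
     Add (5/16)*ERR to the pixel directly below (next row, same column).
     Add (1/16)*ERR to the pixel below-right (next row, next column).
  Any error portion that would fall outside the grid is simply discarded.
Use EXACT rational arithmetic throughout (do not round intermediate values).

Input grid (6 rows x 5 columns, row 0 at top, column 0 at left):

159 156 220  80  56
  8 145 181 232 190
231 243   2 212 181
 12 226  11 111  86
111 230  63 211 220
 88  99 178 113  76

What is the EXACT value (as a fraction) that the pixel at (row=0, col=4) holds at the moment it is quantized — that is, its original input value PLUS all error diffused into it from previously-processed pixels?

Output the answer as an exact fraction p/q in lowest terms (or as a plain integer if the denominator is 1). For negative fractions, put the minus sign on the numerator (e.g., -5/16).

(0,0): OLD=159 → NEW=255, ERR=-96
(0,1): OLD=114 → NEW=0, ERR=114
(0,2): OLD=2159/8 → NEW=255, ERR=119/8
(0,3): OLD=11073/128 → NEW=0, ERR=11073/128
(0,4): OLD=192199/2048 → NEW=0, ERR=192199/2048
Target (0,4): original=56, with diffused error = 192199/2048

Answer: 192199/2048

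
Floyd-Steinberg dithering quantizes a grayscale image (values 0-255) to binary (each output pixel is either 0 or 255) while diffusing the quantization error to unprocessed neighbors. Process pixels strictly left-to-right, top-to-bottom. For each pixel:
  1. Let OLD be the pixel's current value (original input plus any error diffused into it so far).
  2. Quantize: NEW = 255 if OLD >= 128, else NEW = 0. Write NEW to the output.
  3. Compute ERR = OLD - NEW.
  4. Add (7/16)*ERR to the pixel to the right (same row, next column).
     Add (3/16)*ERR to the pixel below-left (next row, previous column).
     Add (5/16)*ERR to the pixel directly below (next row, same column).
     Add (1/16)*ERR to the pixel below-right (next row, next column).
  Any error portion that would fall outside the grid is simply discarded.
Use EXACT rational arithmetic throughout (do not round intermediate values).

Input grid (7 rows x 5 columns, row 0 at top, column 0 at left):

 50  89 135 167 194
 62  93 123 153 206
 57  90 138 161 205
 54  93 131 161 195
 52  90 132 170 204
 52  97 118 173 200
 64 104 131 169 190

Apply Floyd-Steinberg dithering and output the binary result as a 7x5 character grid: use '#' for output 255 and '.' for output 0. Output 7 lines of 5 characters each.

(0,0): OLD=50 → NEW=0, ERR=50
(0,1): OLD=887/8 → NEW=0, ERR=887/8
(0,2): OLD=23489/128 → NEW=255, ERR=-9151/128
(0,3): OLD=277959/2048 → NEW=255, ERR=-244281/2048
(0,4): OLD=4647025/32768 → NEW=255, ERR=-3708815/32768
(1,0): OLD=12597/128 → NEW=0, ERR=12597/128
(1,1): OLD=164275/1024 → NEW=255, ERR=-96845/1024
(1,2): OLD=1436783/32768 → NEW=0, ERR=1436783/32768
(1,3): OLD=14315491/131072 → NEW=0, ERR=14315491/131072
(1,4): OLD=442411465/2097152 → NEW=255, ERR=-92362295/2097152
(2,0): OLD=1147233/16384 → NEW=0, ERR=1147233/16384
(2,1): OLD=55287163/524288 → NEW=0, ERR=55287163/524288
(2,2): OLD=1781781937/8388608 → NEW=255, ERR=-357313103/8388608
(2,3): OLD=22948288515/134217728 → NEW=255, ERR=-11277232125/134217728
(2,4): OLD=346396651349/2147483648 → NEW=255, ERR=-201211678891/2147483648
(3,0): OLD=802403601/8388608 → NEW=0, ERR=802403601/8388608
(3,1): OLD=11018745469/67108864 → NEW=255, ERR=-6094014851/67108864
(3,2): OLD=147740919087/2147483648 → NEW=0, ERR=147740919087/2147483648
(3,3): OLD=621102318727/4294967296 → NEW=255, ERR=-474114341753/4294967296
(3,4): OLD=7708509354339/68719476736 → NEW=0, ERR=7708509354339/68719476736
(4,0): OLD=69648674335/1073741824 → NEW=0, ERR=69648674335/1073741824
(4,1): OLD=3741053596767/34359738368 → NEW=0, ERR=3741053596767/34359738368
(4,2): OLD=96075536331761/549755813888 → NEW=255, ERR=-44112196209679/549755813888
(4,3): OLD=1105943161376095/8796093022208 → NEW=0, ERR=1105943161376095/8796093022208
(4,4): OLD=40414509568986393/140737488355328 → NEW=255, ERR=4526450038377753/140737488355328
(5,0): OLD=50954251006077/549755813888 → NEW=0, ERR=50954251006077/549755813888
(5,1): OLD=706254300284279/4398046511104 → NEW=255, ERR=-415247560047241/4398046511104
(5,2): OLD=11540121293393647/140737488355328 → NEW=0, ERR=11540121293393647/140737488355328
(5,3): OLD=140276074404211617/562949953421312 → NEW=255, ERR=-3276163718222943/562949953421312
(5,4): OLD=1939816068016262939/9007199254740992 → NEW=255, ERR=-357019741942690021/9007199254740992
(6,0): OLD=5296026987471853/70368744177664 → NEW=0, ERR=5296026987471853/70368744177664
(6,1): OLD=289556600978049827/2251799813685248 → NEW=255, ERR=-284652351511688413/2251799813685248
(6,2): OLD=3398494937011089969/36028797018963968 → NEW=0, ERR=3398494937011089969/36028797018963968
(6,3): OLD=118832993456321350875/576460752303423488 → NEW=255, ERR=-28164498381051638565/576460752303423488
(6,4): OLD=1437688089265924833213/9223372036854775808 → NEW=255, ERR=-914271780132042997827/9223372036854775808
Row 0: ..###
Row 1: .#..#
Row 2: ..###
Row 3: .#.#.
Row 4: ..#.#
Row 5: .#.##
Row 6: .#.##

Answer: ..###
.#..#
..###
.#.#.
..#.#
.#.##
.#.##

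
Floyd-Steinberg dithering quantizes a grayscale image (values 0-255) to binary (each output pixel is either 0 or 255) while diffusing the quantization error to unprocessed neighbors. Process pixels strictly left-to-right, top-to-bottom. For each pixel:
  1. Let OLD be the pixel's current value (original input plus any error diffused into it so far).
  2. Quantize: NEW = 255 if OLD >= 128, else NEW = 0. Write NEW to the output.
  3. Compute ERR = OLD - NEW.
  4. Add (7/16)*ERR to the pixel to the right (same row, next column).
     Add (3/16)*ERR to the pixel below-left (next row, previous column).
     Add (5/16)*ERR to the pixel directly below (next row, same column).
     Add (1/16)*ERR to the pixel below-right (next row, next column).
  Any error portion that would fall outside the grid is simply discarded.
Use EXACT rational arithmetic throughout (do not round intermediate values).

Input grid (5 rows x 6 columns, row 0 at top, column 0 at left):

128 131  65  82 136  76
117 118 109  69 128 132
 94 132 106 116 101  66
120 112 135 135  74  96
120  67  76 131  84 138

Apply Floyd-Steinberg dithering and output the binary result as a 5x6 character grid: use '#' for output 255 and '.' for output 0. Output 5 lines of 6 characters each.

(0,0): OLD=128 → NEW=255, ERR=-127
(0,1): OLD=1207/16 → NEW=0, ERR=1207/16
(0,2): OLD=25089/256 → NEW=0, ERR=25089/256
(0,3): OLD=511495/4096 → NEW=0, ERR=511495/4096
(0,4): OLD=12493361/65536 → NEW=255, ERR=-4218319/65536
(0,5): OLD=50163543/1048576 → NEW=0, ERR=50163543/1048576
(1,0): OLD=23413/256 → NEW=0, ERR=23413/256
(1,1): OLD=393267/2048 → NEW=255, ERR=-128973/2048
(1,2): OLD=9188399/65536 → NEW=255, ERR=-7523281/65536
(1,3): OLD=13594051/262144 → NEW=0, ERR=13594051/262144
(1,4): OLD=2472084905/16777216 → NEW=255, ERR=-1806105175/16777216
(1,5): OLD=25723937743/268435456 → NEW=0, ERR=25723937743/268435456
(2,0): OLD=3629793/32768 → NEW=0, ERR=3629793/32768
(2,1): OLD=152017339/1048576 → NEW=255, ERR=-115369541/1048576
(2,2): OLD=466030065/16777216 → NEW=0, ERR=466030065/16777216
(2,3): OLD=15703272105/134217728 → NEW=0, ERR=15703272105/134217728
(2,4): OLD=600241213819/4294967296 → NEW=255, ERR=-494975446661/4294967296
(2,5): OLD=2666209432589/68719476736 → NEW=0, ERR=2666209432589/68719476736
(3,0): OLD=2247924177/16777216 → NEW=255, ERR=-2030265903/16777216
(3,1): OLD=4939945341/134217728 → NEW=0, ERR=4939945341/134217728
(3,2): OLD=187736813767/1073741824 → NEW=255, ERR=-86067351353/1073741824
(3,3): OLD=8014144414933/68719476736 → NEW=0, ERR=8014144414933/68719476736
(3,4): OLD=56951769621301/549755813888 → NEW=0, ERR=56951769621301/549755813888
(3,5): OLD=1286378837612027/8796093022208 → NEW=255, ERR=-956624883051013/8796093022208
(4,0): OLD=191307237663/2147483648 → NEW=0, ERR=191307237663/2147483648
(4,1): OLD=3260170617875/34359738368 → NEW=0, ERR=3260170617875/34359738368
(4,2): OLD=128235405187657/1099511627776 → NEW=0, ERR=128235405187657/1099511627776
(4,3): OLD=4096933411269069/17592186044416 → NEW=255, ERR=-389074030057011/17592186044416
(4,4): OLD=26344534644620957/281474976710656 → NEW=0, ERR=26344534644620957/281474976710656
(4,5): OLD=682007815847419179/4503599627370496 → NEW=255, ERR=-466410089132057301/4503599627370496
Row 0: #...#.
Row 1: .##.#.
Row 2: .#..#.
Row 3: #.#..#
Row 4: ...#.#

Answer: #...#.
.##.#.
.#..#.
#.#..#
...#.#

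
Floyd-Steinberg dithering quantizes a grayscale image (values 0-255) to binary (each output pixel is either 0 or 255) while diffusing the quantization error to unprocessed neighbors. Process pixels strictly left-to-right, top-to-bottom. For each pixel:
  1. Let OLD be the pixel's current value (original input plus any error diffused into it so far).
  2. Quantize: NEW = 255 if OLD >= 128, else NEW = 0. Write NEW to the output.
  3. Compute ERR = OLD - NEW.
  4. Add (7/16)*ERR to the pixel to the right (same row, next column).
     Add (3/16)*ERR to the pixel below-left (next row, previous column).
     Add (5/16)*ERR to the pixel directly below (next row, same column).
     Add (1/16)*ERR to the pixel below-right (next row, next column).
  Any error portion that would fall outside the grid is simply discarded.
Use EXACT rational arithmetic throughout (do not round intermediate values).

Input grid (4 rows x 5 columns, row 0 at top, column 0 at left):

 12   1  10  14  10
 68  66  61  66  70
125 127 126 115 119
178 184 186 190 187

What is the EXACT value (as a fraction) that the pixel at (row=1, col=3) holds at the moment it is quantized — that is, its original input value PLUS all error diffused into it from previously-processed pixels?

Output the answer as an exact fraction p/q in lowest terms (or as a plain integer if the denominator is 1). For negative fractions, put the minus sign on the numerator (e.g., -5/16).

(0,0): OLD=12 → NEW=0, ERR=12
(0,1): OLD=25/4 → NEW=0, ERR=25/4
(0,2): OLD=815/64 → NEW=0, ERR=815/64
(0,3): OLD=20041/1024 → NEW=0, ERR=20041/1024
(0,4): OLD=304127/16384 → NEW=0, ERR=304127/16384
(1,0): OLD=4667/64 → NEW=0, ERR=4667/64
(1,1): OLD=52733/512 → NEW=0, ERR=52733/512
(1,2): OLD=1869409/16384 → NEW=0, ERR=1869409/16384
(1,3): OLD=8277917/65536 → NEW=0, ERR=8277917/65536
Target (1,3): original=66, with diffused error = 8277917/65536

Answer: 8277917/65536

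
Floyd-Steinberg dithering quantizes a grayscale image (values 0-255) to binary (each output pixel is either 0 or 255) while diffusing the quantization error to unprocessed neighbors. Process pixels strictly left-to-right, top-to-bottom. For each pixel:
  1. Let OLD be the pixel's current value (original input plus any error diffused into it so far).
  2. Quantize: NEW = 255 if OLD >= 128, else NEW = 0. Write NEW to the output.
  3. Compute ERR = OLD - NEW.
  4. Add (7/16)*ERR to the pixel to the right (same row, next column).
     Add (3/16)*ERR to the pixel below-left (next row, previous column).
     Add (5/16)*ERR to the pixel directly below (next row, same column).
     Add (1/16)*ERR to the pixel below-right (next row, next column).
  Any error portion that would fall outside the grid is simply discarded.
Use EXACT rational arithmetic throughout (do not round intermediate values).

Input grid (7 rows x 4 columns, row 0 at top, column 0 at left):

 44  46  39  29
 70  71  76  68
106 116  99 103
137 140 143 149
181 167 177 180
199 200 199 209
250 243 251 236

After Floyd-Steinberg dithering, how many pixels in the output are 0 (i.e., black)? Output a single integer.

Answer: 12

Derivation:
(0,0): OLD=44 → NEW=0, ERR=44
(0,1): OLD=261/4 → NEW=0, ERR=261/4
(0,2): OLD=4323/64 → NEW=0, ERR=4323/64
(0,3): OLD=59957/1024 → NEW=0, ERR=59957/1024
(1,0): OLD=6143/64 → NEW=0, ERR=6143/64
(1,1): OLD=76185/512 → NEW=255, ERR=-54375/512
(1,2): OLD=1076461/16384 → NEW=0, ERR=1076461/16384
(1,3): OLD=31264267/262144 → NEW=0, ERR=31264267/262144
(2,0): OLD=950947/8192 → NEW=0, ERR=950947/8192
(2,1): OLD=39823953/262144 → NEW=255, ERR=-27022767/262144
(2,2): OLD=47268301/524288 → NEW=0, ERR=47268301/524288
(2,3): OLD=1541994153/8388608 → NEW=255, ERR=-597100887/8388608
(3,0): OLD=645702867/4194304 → NEW=255, ERR=-423844653/4194304
(3,1): OLD=5887831117/67108864 → NEW=0, ERR=5887831117/67108864
(3,2): OLD=203763361651/1073741824 → NEW=255, ERR=-70040803469/1073741824
(3,3): OLD=1784175796901/17179869184 → NEW=0, ERR=1784175796901/17179869184
(4,0): OLD=178103191255/1073741824 → NEW=255, ERR=-95700973865/1073741824
(4,1): OLD=1175765592229/8589934592 → NEW=255, ERR=-1014667728731/8589934592
(4,2): OLD=35704589205989/274877906944 → NEW=255, ERR=-34389277064731/274877906944
(4,3): OLD=675727050609619/4398046511104 → NEW=255, ERR=-445774809721901/4398046511104
(5,0): OLD=20478309600135/137438953472 → NEW=255, ERR=-14568623535225/137438953472
(5,1): OLD=385634455627057/4398046511104 → NEW=0, ERR=385634455627057/4398046511104
(5,2): OLD=377963900290315/2199023255552 → NEW=255, ERR=-182787029875445/2199023255552
(5,3): OLD=9368946633230345/70368744177664 → NEW=255, ERR=-8575083132073975/70368744177664
(6,0): OLD=16418109645661171/70368744177664 → NEW=255, ERR=-1525920119643149/70368744177664
(6,1): OLD=268756302857342229/1125899906842624 → NEW=255, ERR=-18348173387526891/1125899906842624
(6,2): OLD=3612360445987126339/18014398509481984 → NEW=255, ERR=-981311173930779581/18014398509481984
(6,3): OLD=48679692796494181077/288230376151711744 → NEW=255, ERR=-24819053122192313643/288230376151711744
Output grid:
  Row 0: ....  (4 black, running=4)
  Row 1: .#..  (3 black, running=7)
  Row 2: .#.#  (2 black, running=9)
  Row 3: #.#.  (2 black, running=11)
  Row 4: ####  (0 black, running=11)
  Row 5: #.##  (1 black, running=12)
  Row 6: ####  (0 black, running=12)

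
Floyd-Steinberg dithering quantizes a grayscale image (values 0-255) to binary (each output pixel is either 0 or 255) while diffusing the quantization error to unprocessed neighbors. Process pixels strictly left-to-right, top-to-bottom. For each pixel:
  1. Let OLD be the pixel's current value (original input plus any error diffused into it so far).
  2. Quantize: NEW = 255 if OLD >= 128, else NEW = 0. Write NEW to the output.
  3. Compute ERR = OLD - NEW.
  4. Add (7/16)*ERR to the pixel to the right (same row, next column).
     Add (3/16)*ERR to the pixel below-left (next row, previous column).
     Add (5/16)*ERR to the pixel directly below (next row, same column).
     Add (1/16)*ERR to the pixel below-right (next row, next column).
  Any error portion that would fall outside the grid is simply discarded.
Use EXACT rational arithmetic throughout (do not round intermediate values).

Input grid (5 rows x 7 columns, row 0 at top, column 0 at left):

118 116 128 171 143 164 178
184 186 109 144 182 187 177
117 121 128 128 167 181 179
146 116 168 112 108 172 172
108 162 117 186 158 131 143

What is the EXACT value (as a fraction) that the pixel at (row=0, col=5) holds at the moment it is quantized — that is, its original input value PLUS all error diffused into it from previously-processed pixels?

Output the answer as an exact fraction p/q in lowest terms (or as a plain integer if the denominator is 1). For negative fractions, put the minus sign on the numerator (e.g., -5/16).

(0,0): OLD=118 → NEW=0, ERR=118
(0,1): OLD=1341/8 → NEW=255, ERR=-699/8
(0,2): OLD=11491/128 → NEW=0, ERR=11491/128
(0,3): OLD=430645/2048 → NEW=255, ERR=-91595/2048
(0,4): OLD=4044659/32768 → NEW=0, ERR=4044659/32768
(0,5): OLD=114295845/524288 → NEW=255, ERR=-19397595/524288
Target (0,5): original=164, with diffused error = 114295845/524288

Answer: 114295845/524288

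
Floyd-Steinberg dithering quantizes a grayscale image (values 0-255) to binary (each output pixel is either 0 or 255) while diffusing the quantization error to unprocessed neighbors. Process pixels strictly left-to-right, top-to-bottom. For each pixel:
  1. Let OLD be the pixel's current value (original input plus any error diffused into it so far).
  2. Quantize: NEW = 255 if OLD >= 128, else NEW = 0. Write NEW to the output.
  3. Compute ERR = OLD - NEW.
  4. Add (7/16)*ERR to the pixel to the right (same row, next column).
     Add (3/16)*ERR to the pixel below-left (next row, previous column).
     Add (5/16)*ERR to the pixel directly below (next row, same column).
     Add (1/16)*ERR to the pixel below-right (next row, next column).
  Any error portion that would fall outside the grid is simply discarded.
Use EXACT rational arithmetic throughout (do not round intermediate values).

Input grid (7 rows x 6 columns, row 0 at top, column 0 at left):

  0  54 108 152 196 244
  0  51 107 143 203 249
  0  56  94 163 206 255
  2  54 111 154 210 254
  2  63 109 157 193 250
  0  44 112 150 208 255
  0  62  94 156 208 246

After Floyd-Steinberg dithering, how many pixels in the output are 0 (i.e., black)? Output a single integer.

(0,0): OLD=0 → NEW=0, ERR=0
(0,1): OLD=54 → NEW=0, ERR=54
(0,2): OLD=1053/8 → NEW=255, ERR=-987/8
(0,3): OLD=12547/128 → NEW=0, ERR=12547/128
(0,4): OLD=489237/2048 → NEW=255, ERR=-33003/2048
(0,5): OLD=7764371/32768 → NEW=255, ERR=-591469/32768
(1,0): OLD=81/8 → NEW=0, ERR=81/8
(1,1): OLD=3147/64 → NEW=0, ERR=3147/64
(1,2): OLD=228787/2048 → NEW=0, ERR=228787/2048
(1,3): OLD=1734853/8192 → NEW=255, ERR=-354107/8192
(1,4): OLD=95312853/524288 → NEW=255, ERR=-38380587/524288
(1,5): OLD=1764332995/8388608 → NEW=255, ERR=-374762045/8388608
(2,0): OLD=12681/1024 → NEW=0, ERR=12681/1024
(2,1): OLD=3223159/32768 → NEW=0, ERR=3223159/32768
(2,2): OLD=87510125/524288 → NEW=255, ERR=-46183315/524288
(2,3): OLD=437086685/4194304 → NEW=0, ERR=437086685/4194304
(2,4): OLD=29210726895/134217728 → NEW=255, ERR=-5014793745/134217728
(2,5): OLD=472698380153/2147483648 → NEW=255, ERR=-74909950087/2147483648
(3,0): OLD=12747013/524288 → NEW=0, ERR=12747013/524288
(3,1): OLD=334004685/4194304 → NEW=0, ERR=334004685/4194304
(3,2): OLD=4831804253/33554432 → NEW=255, ERR=-3724575907/33554432
(3,3): OLD=269490916121/2147483648 → NEW=0, ERR=269490916121/2147483648
(3,4): OLD=4349928251493/17179869184 → NEW=255, ERR=-30938390427/17179869184
(3,5): OLD=65964128027947/274877906944 → NEW=255, ERR=-4129738242773/274877906944
(4,0): OLD=1646112303/67108864 → NEW=0, ERR=1646112303/67108864
(4,1): OLD=85173058055/1073741824 → NEW=0, ERR=85173058055/1073741824
(4,2): OLD=4725253151725/34359738368 → NEW=255, ERR=-4036480132115/34359738368
(4,3): OLD=75615979073961/549755813888 → NEW=255, ERR=-64571753467479/549755813888
(4,4): OLD=1284904781615809/8796093022208 → NEW=255, ERR=-958098939047231/8796093022208
(4,5): OLD=27801080940759079/140737488355328 → NEW=255, ERR=-8086978589849561/140737488355328
(5,0): OLD=387208158405/17179869184 → NEW=0, ERR=387208158405/17179869184
(5,1): OLD=31971228420333/549755813888 → NEW=0, ERR=31971228420333/549755813888
(5,2): OLD=367967976091075/4398046511104 → NEW=0, ERR=367967976091075/4398046511104
(5,3): OLD=17188798910212797/140737488355328 → NEW=0, ERR=17188798910212797/140737488355328
(5,4): OLD=29453545864813711/140737488355328 → NEW=255, ERR=-6434513665794929/140737488355328
(5,5): OLD=118350720213792559/562949953421312 → NEW=255, ERR=-25201517908642001/562949953421312
(6,0): OLD=157866990605799/8796093022208 → NEW=0, ERR=157866990605799/8796093022208
(6,1): OLD=14794549919547379/140737488355328 → NEW=0, ERR=14794549919547379/140737488355328
(6,2): OLD=108464234826015151/562949953421312 → NEW=255, ERR=-35088003296419409/562949953421312
(6,3): OLD=1473168775819033281/9007199254740992 → NEW=255, ERR=-823667034139919679/9007199254740992
(6,4): OLD=22041655778383009303/144115188075855872 → NEW=255, ERR=-14707717180960238057/144115188075855872
(6,5): OLD=425436475083011277217/2305843009213693952 → NEW=255, ERR=-162553492266480680543/2305843009213693952
Output grid:
  Row 0: ..#.##  (3 black, running=3)
  Row 1: ...###  (3 black, running=6)
  Row 2: ..#.##  (3 black, running=9)
  Row 3: ..#.##  (3 black, running=12)
  Row 4: ..####  (2 black, running=14)
  Row 5: ....##  (4 black, running=18)
  Row 6: ..####  (2 black, running=20)

Answer: 20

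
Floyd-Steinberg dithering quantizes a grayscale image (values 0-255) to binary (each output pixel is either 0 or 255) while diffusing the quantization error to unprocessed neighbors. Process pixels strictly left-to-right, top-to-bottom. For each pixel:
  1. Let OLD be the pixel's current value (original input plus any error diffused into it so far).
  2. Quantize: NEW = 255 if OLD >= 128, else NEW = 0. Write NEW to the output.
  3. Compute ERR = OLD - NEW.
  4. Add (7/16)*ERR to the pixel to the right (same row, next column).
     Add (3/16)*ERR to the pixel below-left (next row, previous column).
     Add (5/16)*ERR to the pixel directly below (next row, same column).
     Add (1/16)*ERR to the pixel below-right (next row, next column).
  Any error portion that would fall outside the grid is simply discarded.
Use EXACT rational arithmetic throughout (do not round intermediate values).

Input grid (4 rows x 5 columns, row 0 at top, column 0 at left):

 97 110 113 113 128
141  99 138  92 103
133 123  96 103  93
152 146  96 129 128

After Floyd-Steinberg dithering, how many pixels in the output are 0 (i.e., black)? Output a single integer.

(0,0): OLD=97 → NEW=0, ERR=97
(0,1): OLD=2439/16 → NEW=255, ERR=-1641/16
(0,2): OLD=17441/256 → NEW=0, ERR=17441/256
(0,3): OLD=584935/4096 → NEW=255, ERR=-459545/4096
(0,4): OLD=5171793/65536 → NEW=0, ERR=5171793/65536
(1,0): OLD=38933/256 → NEW=255, ERR=-26347/256
(1,1): OLD=83475/2048 → NEW=0, ERR=83475/2048
(1,2): OLD=9809167/65536 → NEW=255, ERR=-6902513/65536
(1,3): OLD=7842019/262144 → NEW=0, ERR=7842019/262144
(1,4): OLD=560932425/4194304 → NEW=255, ERR=-508615095/4194304
(2,0): OLD=3554689/32768 → NEW=0, ERR=3554689/32768
(2,1): OLD=164644123/1048576 → NEW=255, ERR=-102742757/1048576
(2,2): OLD=476055825/16777216 → NEW=0, ERR=476055825/16777216
(2,3): OLD=25620264355/268435456 → NEW=0, ERR=25620264355/268435456
(2,4): OLD=424047206069/4294967296 → NEW=0, ERR=424047206069/4294967296
(3,0): OLD=2810658801/16777216 → NEW=255, ERR=-1467531279/16777216
(3,1): OLD=11973802653/134217728 → NEW=0, ERR=11973802653/134217728
(3,2): OLD=668593210831/4294967296 → NEW=255, ERR=-426623449649/4294967296
(3,3): OLD=1165260176151/8589934592 → NEW=255, ERR=-1025173144809/8589934592
(3,4): OLD=15476294550803/137438953472 → NEW=0, ERR=15476294550803/137438953472
Output grid:
  Row 0: .#.#.  (3 black, running=3)
  Row 1: #.#.#  (2 black, running=5)
  Row 2: .#...  (4 black, running=9)
  Row 3: #.##.  (2 black, running=11)

Answer: 11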